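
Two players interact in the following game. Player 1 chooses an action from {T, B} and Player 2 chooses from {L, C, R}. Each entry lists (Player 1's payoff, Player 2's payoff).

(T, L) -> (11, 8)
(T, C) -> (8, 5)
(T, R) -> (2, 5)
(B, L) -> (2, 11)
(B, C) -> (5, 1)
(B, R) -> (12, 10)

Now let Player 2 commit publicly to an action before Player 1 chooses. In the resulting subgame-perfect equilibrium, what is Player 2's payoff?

10

Backward induction with Player 2 moving first.
- L: BR = T, leader payoff 8.
- C: BR = T, leader payoff 5.
- R: BR = B, leader payoff 10.
Player 2's induced payoffs are 8, 5, 10, so Player 2 commits to R. Subgame-perfect outcome: (B, R) with payoffs (12, 10).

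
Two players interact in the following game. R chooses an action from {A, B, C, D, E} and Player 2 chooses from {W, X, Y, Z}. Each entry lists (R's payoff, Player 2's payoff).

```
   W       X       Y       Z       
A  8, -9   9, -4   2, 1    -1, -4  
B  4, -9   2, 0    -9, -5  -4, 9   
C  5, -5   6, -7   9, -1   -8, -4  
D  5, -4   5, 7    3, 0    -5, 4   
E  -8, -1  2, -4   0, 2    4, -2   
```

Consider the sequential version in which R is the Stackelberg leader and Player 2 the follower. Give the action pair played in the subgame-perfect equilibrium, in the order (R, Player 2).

(C, Y)

Player 2 best-responds to each possible R move:
- A: BR = Y, leader payoff 2.
- B: BR = Z, leader payoff -4.
- C: BR = Y, leader payoff 9.
- D: BR = X, leader payoff 5.
- E: BR = Y, leader payoff 0.
Maximizing over 2, -4, 9, 5, 0, R chooses C. Subgame-perfect outcome: (C, Y) with payoffs (9, -1).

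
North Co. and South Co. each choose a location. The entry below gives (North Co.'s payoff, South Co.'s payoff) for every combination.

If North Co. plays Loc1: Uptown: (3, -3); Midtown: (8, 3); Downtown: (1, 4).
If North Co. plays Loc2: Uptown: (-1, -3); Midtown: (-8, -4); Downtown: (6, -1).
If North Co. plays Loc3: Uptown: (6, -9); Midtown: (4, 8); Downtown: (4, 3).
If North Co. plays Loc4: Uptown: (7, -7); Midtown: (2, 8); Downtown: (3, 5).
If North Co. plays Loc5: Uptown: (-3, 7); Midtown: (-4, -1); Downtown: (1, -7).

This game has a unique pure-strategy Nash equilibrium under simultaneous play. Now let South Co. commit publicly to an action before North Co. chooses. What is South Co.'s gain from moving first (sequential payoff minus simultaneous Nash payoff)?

Solve by backward induction (South Co. leads).
- Uptown: North Co. compares 3, -1, 6, 7, -3 and picks Loc4; South Co. would get -7.
- Midtown: North Co. compares 8, -8, 4, 2, -4 and picks Loc1; South Co. would get 3.
- Downtown: North Co. compares 1, 6, 4, 3, 1 and picks Loc2; South Co. would get -1.
Among -7, 3, -1, the best is 3 at Midtown. Subgame-perfect outcome: (Loc1, Midtown) with payoffs (8, 3).
Now find the simultaneous Nash equilibrium.
North Co.'s best replies: Uptown→Loc4; Midtown→Loc1; Downtown→Loc2.
South Co.'s best replies: Loc1→Downtown; Loc2→Downtown; Loc3→Midtown; Loc4→Midtown; Loc5→Uptown.
The unique mutual best reply is (Loc2, Downtown), giving (6, -1).
South Co.'s commitment gain: 3 − -1 = 4.

4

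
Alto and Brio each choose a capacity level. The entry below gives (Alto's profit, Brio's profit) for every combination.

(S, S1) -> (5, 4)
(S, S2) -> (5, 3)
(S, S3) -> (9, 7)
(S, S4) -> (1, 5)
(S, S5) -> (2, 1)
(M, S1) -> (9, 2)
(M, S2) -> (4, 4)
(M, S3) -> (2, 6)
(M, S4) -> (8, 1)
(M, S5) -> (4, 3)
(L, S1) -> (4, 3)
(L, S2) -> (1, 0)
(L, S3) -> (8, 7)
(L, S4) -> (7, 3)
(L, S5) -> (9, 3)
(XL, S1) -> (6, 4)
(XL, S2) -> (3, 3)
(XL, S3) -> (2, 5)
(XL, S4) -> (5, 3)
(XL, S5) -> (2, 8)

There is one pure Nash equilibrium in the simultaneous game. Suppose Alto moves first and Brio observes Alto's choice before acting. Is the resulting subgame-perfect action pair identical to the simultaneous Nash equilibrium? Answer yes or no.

Backward induction with Alto moving first.
- S: BR = S3, leader payoff 9.
- M: BR = S3, leader payoff 2.
- L: BR = S3, leader payoff 8.
- XL: BR = S5, leader payoff 2.
Alto's induced payoffs are 9, 2, 8, 2, so Alto commits to S. Subgame-perfect outcome: (S, S3) with payoffs (9, 7).
Now find the simultaneous Nash equilibrium.
Alto's best replies: S1→M; S2→S; S3→S; S4→M; S5→L.
Brio's best replies: S→S3; M→S3; L→S3; XL→S5.
The unique mutual best reply is (S, S3), giving (9, 7).
Sequential outcome (S, S3) coincides with the Nash profile (S, S3).

yes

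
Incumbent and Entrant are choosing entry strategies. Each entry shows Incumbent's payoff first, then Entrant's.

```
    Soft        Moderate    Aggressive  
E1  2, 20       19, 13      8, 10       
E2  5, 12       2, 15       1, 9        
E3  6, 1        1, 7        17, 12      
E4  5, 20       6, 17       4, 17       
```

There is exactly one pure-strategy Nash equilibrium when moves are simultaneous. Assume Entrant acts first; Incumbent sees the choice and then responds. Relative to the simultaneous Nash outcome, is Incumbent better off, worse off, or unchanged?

better off

Backward induction with Entrant moving first.
- Soft: Incumbent compares 2, 5, 6, 5 and picks E3; Entrant would get 1.
- Moderate: Incumbent compares 19, 2, 1, 6 and picks E1; Entrant would get 13.
- Aggressive: Incumbent compares 8, 1, 17, 4 and picks E3; Entrant would get 12.
Maximizing over 1, 13, 12, Entrant chooses Moderate. Subgame-perfect outcome: (E1, Moderate) with payoffs (19, 13).
Under simultaneous play:
Incumbent's best replies: Soft→E3; Moderate→E1; Aggressive→E3.
Entrant's best replies: E1→Soft; E2→Moderate; E3→Aggressive; E4→Soft.
Only (E3, Aggressive) has each player best-responding; Nash payoffs (17, 12).
Incumbent earns 19 sequentially versus 17 at the Nash outcome: better off.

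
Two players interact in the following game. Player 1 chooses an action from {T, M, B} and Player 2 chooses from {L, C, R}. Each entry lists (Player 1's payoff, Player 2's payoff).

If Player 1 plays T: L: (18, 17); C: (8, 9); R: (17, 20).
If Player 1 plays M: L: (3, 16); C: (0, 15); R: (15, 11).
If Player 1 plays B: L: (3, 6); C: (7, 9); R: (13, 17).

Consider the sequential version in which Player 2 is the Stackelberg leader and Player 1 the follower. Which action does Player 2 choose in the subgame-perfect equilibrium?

R

Backward induction with Player 2 moving first.
- L: Player 1 compares 18, 3, 3 and picks T; Player 2 would get 17.
- C: Player 1 compares 8, 0, 7 and picks T; Player 2 would get 9.
- R: Player 1 compares 17, 15, 13 and picks T; Player 2 would get 20.
Player 2's induced payoffs are 17, 9, 20, so Player 2 commits to R. Subgame-perfect outcome: (T, R) with payoffs (17, 20).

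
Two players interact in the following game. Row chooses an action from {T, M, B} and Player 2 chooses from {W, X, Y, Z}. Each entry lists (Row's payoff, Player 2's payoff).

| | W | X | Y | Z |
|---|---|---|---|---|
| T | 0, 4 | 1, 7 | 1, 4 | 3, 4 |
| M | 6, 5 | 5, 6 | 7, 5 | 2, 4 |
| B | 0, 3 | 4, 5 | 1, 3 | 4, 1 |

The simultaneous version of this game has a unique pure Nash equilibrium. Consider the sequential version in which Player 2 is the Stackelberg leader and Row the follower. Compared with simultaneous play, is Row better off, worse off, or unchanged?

Row best-responds to each possible Player 2 move:
- W: Row compares 0, 6, 0 and picks M; Player 2 would get 5.
- X: Row compares 1, 5, 4 and picks M; Player 2 would get 6.
- Y: Row compares 1, 7, 1 and picks M; Player 2 would get 5.
- Z: Row compares 3, 2, 4 and picks B; Player 2 would get 1.
Player 2's induced payoffs are 5, 6, 5, 1, so Player 2 commits to X. Subgame-perfect outcome: (M, X) with payoffs (5, 6).
For the simultaneous game, intersect best replies.
Row's best replies: W→M; X→M; Y→M; Z→B.
Player 2's best replies: T→X; M→X; B→X.
The unique mutual best reply is (M, X), giving (5, 6).
Row earns 5 sequentially versus 5 at the Nash outcome: unchanged.

unchanged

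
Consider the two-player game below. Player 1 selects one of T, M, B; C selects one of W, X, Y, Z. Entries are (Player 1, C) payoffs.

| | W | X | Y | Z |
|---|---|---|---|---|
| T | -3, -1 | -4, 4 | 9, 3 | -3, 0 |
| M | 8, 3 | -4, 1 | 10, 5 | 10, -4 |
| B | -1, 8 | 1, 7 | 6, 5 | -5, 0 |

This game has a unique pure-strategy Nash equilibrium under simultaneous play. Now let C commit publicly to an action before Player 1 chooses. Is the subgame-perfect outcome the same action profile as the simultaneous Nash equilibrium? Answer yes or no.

no

Solve by backward induction (C leads).
- W: BR = M, leader payoff 3.
- X: BR = B, leader payoff 7.
- Y: BR = M, leader payoff 5.
- Z: BR = M, leader payoff -4.
C's induced payoffs are 3, 7, 5, -4, so C commits to X. Subgame-perfect outcome: (B, X) with payoffs (1, 7).
For the simultaneous game, intersect best replies.
Player 1's best replies: W→M; X→B; Y→M; Z→M.
C's best replies: T→X; M→Y; B→W.
The unique mutual best reply is (M, Y), giving (10, 5).
Sequential outcome (B, X) differs from the Nash profile (M, Y).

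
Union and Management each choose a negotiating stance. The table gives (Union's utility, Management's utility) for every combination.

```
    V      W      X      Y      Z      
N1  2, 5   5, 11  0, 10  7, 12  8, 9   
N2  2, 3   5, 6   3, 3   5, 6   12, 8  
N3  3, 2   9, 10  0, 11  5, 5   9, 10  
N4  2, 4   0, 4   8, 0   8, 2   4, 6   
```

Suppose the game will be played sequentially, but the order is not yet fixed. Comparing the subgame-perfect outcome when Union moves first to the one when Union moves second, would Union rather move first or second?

If Union leads: Management's best replies are N1→Y, N2→Z, N3→X, N4→Z; Union's induced payoffs 7, 12, 0, 4; outcome (N2, Z), payoffs (12, 8).
If Management leads: Union's best replies are V→N3, W→N3, X→N4, Y→N4, Z→N2; Management's induced payoffs 2, 10, 0, 2, 8; outcome (N3, W), payoffs (9, 10).
Union gets 12 moving first and 9 moving second, so Union prefers to move first.

first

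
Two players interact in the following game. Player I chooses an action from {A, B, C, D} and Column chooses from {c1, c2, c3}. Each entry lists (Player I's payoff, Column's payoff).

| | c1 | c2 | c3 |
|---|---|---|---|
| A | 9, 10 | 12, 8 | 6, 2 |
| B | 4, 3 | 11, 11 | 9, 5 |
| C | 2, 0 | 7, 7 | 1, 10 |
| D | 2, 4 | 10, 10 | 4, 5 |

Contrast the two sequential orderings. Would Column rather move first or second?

second

If Player I leads: Column's best replies are A→c1, B→c2, C→c3, D→c2; Player I's induced payoffs 9, 11, 1, 10; outcome (B, c2), payoffs (11, 11).
If Column leads: Player I's best replies are c1→A, c2→A, c3→B; Column's induced payoffs 10, 8, 5; outcome (A, c1), payoffs (9, 10).
Column gets 10 moving first and 11 moving second, so Column prefers to move second.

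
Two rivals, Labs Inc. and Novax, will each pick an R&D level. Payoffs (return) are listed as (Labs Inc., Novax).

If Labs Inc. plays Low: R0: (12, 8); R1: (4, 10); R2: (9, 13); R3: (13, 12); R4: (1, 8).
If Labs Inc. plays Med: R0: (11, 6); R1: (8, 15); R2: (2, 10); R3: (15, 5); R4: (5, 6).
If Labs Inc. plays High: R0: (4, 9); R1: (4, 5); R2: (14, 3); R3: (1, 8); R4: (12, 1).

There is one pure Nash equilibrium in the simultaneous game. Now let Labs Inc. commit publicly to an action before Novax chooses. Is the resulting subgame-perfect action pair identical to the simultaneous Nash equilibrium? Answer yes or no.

Work backward from Novax's decision.
- Low → Novax plays R2 (best of 8, 10, 13, 12, 8); Labs Inc. gets 9.
- Med → Novax plays R1 (best of 6, 15, 10, 5, 6); Labs Inc. gets 8.
- High → Novax plays R0 (best of 9, 5, 3, 8, 1); Labs Inc. gets 4.
Among 9, 8, 4, the best is 9 at Low. Subgame-perfect outcome: (Low, R2) with payoffs (9, 13).
For the simultaneous game, intersect best replies.
Labs Inc.'s best replies: R0→Low; R1→Med; R2→High; R3→Med; R4→High.
Novax's best replies: Low→R2; Med→R1; High→R0.
The unique mutual best reply is (Med, R1), giving (8, 15).
Sequential outcome (Low, R2) differs from the Nash profile (Med, R1).

no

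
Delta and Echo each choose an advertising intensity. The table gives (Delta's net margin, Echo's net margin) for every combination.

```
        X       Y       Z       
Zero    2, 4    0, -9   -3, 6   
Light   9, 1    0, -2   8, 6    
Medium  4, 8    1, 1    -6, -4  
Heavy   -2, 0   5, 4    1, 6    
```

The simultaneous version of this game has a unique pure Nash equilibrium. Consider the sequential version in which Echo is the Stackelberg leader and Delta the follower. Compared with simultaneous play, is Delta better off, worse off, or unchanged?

unchanged

Delta best-responds to each possible Echo move:
- X → Delta plays Light (best of 2, 9, 4, -2); Echo gets 1.
- Y → Delta plays Heavy (best of 0, 0, 1, 5); Echo gets 4.
- Z → Delta plays Light (best of -3, 8, -6, 1); Echo gets 6.
Among 1, 4, 6, the best is 6 at Z. Subgame-perfect outcome: (Light, Z) with payoffs (8, 6).
For the simultaneous game, intersect best replies.
Delta's best replies: X→Light; Y→Heavy; Z→Light.
Echo's best replies: Zero→Z; Light→Z; Medium→X; Heavy→Z.
The unique mutual best reply is (Light, Z), giving (8, 6).
Delta earns 8 sequentially versus 8 at the Nash outcome: unchanged.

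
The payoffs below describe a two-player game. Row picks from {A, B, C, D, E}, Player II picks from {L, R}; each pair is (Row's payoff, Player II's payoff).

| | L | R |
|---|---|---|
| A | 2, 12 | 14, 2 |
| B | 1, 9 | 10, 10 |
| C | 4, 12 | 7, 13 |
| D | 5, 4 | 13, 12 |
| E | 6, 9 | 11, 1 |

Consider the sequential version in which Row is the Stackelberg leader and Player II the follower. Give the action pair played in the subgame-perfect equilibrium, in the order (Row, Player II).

Backward induction with Row moving first.
- A: BR = L, leader payoff 2.
- B: BR = R, leader payoff 10.
- C: BR = R, leader payoff 7.
- D: BR = R, leader payoff 13.
- E: BR = L, leader payoff 6.
Among 2, 10, 7, 13, 6, the best is 13 at D. Subgame-perfect outcome: (D, R) with payoffs (13, 12).

(D, R)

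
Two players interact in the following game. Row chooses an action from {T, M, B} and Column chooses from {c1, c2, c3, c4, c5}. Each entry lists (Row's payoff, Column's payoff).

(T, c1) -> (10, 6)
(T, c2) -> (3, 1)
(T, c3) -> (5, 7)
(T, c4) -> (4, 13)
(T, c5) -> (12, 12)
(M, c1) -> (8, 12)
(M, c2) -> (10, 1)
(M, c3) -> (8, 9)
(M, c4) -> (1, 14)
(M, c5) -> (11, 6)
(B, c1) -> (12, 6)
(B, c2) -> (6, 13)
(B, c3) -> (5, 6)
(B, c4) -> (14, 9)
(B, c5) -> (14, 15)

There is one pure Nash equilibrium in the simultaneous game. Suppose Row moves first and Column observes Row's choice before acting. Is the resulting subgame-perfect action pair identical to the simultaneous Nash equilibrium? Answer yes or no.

Column best-responds to each possible Row move:
- T → Column plays c4 (best of 6, 1, 7, 13, 12); Row gets 4.
- M → Column plays c4 (best of 12, 1, 9, 14, 6); Row gets 1.
- B → Column plays c5 (best of 6, 13, 6, 9, 15); Row gets 14.
Among 4, 1, 14, the best is 14 at B. Subgame-perfect outcome: (B, c5) with payoffs (14, 15).
Under simultaneous play:
Row's best replies: c1→B; c2→M; c3→M; c4→B; c5→B.
Column's best replies: T→c4; M→c4; B→c5.
Only (B, c5) has each player best-responding; Nash payoffs (14, 15).
Sequential outcome (B, c5) coincides with the Nash profile (B, c5).

yes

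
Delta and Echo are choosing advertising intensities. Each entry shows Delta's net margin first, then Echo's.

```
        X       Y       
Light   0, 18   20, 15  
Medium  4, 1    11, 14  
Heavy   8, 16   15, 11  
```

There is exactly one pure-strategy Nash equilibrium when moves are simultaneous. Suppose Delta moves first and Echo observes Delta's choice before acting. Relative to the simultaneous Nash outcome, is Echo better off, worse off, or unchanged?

Backward induction with Delta moving first.
- Light: BR = X, leader payoff 0.
- Medium: BR = Y, leader payoff 11.
- Heavy: BR = X, leader payoff 8.
Delta's induced payoffs are 0, 11, 8, so Delta commits to Medium. Subgame-perfect outcome: (Medium, Y) with payoffs (11, 14).
Under simultaneous play:
Delta's best replies: X→Heavy; Y→Light.
Echo's best replies: Light→X; Medium→Y; Heavy→X.
The unique mutual best reply is (Heavy, X), giving (8, 16).
Echo earns 14 sequentially versus 16 at the Nash outcome: worse off.

worse off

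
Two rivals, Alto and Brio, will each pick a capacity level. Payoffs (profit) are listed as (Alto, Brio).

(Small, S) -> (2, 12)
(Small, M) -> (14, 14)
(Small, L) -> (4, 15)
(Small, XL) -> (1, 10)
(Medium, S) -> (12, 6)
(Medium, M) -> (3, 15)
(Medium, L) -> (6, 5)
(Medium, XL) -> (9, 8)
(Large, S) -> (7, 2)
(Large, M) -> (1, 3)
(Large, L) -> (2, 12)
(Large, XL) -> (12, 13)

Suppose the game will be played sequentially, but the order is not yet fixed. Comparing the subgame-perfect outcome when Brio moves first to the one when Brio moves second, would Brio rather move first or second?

If Alto leads: Brio's best replies are Small→L, Medium→M, Large→XL; Alto's induced payoffs 4, 3, 12; outcome (Large, XL), payoffs (12, 13).
If Brio leads: Alto's best replies are S→Medium, M→Small, L→Medium, XL→Large; Brio's induced payoffs 6, 14, 5, 13; outcome (Small, M), payoffs (14, 14).
Brio gets 14 moving first and 13 moving second, so Brio prefers to move first.

first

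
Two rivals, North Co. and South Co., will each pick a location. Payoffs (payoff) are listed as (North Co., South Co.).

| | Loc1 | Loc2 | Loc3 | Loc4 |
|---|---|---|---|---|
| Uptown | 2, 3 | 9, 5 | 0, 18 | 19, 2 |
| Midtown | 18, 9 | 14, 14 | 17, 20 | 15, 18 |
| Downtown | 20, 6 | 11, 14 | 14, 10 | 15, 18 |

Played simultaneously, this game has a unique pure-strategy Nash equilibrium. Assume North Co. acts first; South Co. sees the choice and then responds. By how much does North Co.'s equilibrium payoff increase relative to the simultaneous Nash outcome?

0

South Co. best-responds to each possible North Co. move:
- Uptown → South Co. plays Loc3 (best of 3, 5, 18, 2); North Co. gets 0.
- Midtown → South Co. plays Loc3 (best of 9, 14, 20, 18); North Co. gets 17.
- Downtown → South Co. plays Loc4 (best of 6, 14, 10, 18); North Co. gets 15.
Among 0, 17, 15, the best is 17 at Midtown. Subgame-perfect outcome: (Midtown, Loc3) with payoffs (17, 20).
Under simultaneous play:
North Co.'s best replies: Loc1→Downtown; Loc2→Midtown; Loc3→Midtown; Loc4→Uptown.
South Co.'s best replies: Uptown→Loc3; Midtown→Loc3; Downtown→Loc4.
Only (Midtown, Loc3) has each player best-responding; Nash payoffs (17, 20).
North Co.'s commitment gain: 17 − 17 = 0.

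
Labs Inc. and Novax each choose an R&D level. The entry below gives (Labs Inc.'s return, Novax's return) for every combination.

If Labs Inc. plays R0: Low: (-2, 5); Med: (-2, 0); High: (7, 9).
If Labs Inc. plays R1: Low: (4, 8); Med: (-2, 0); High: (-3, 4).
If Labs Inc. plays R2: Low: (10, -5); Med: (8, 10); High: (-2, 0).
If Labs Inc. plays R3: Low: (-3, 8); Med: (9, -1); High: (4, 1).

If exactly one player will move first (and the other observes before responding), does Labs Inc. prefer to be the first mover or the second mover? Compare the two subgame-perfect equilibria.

first

If Labs Inc. leads: Novax's best replies are R0→High, R1→Low, R2→Med, R3→Low; Labs Inc.'s induced payoffs 7, 4, 8, -3; outcome (R2, Med), payoffs (8, 10).
If Novax leads: Labs Inc.'s best replies are Low→R2, Med→R3, High→R0; Novax's induced payoffs -5, -1, 9; outcome (R0, High), payoffs (7, 9).
Labs Inc. gets 8 moving first and 7 moving second, so Labs Inc. prefers to move first.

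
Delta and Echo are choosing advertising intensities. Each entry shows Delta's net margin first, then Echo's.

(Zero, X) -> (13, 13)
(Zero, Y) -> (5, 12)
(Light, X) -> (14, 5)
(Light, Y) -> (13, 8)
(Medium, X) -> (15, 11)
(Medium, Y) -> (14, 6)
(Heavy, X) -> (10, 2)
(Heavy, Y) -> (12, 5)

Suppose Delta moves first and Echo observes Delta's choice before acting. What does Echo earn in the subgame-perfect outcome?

11

Backward induction with Delta moving first.
- Zero: Echo compares 13, 12 and picks X; Delta would get 13.
- Light: Echo compares 5, 8 and picks Y; Delta would get 13.
- Medium: Echo compares 11, 6 and picks X; Delta would get 15.
- Heavy: Echo compares 2, 5 and picks Y; Delta would get 12.
Among 13, 13, 15, 12, the best is 15 at Medium. Subgame-perfect outcome: (Medium, X) with payoffs (15, 11).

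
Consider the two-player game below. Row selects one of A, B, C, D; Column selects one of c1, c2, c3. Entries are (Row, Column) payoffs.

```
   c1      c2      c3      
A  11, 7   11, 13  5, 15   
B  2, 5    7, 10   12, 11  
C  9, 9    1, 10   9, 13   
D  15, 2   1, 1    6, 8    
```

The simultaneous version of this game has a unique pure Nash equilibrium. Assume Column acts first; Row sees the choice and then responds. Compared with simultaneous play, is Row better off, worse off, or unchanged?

Backward induction with Column moving first.
- c1: BR = D, leader payoff 2.
- c2: BR = A, leader payoff 13.
- c3: BR = B, leader payoff 11.
Maximizing over 2, 13, 11, Column chooses c2. Subgame-perfect outcome: (A, c2) with payoffs (11, 13).
Now find the simultaneous Nash equilibrium.
Row's best replies: c1→D; c2→A; c3→B.
Column's best replies: A→c3; B→c3; C→c3; D→c3.
The unique mutual best reply is (B, c3), giving (12, 11).
Row earns 11 sequentially versus 12 at the Nash outcome: worse off.

worse off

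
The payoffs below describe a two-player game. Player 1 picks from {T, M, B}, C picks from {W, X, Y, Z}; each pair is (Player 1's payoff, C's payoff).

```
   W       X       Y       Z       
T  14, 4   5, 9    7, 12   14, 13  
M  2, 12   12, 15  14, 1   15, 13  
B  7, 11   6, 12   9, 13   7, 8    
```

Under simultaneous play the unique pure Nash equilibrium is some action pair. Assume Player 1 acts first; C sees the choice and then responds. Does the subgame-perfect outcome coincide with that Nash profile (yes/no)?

Backward induction with Player 1 moving first.
- T: BR = Z, leader payoff 14.
- M: BR = X, leader payoff 12.
- B: BR = Y, leader payoff 9.
Among 14, 12, 9, the best is 14 at T. Subgame-perfect outcome: (T, Z) with payoffs (14, 13).
Under simultaneous play:
Player 1's best replies: W→T; X→M; Y→M; Z→M.
C's best replies: T→Z; M→X; B→Y.
Only (M, X) has each player best-responding; Nash payoffs (12, 15).
Sequential outcome (T, Z) differs from the Nash profile (M, X).

no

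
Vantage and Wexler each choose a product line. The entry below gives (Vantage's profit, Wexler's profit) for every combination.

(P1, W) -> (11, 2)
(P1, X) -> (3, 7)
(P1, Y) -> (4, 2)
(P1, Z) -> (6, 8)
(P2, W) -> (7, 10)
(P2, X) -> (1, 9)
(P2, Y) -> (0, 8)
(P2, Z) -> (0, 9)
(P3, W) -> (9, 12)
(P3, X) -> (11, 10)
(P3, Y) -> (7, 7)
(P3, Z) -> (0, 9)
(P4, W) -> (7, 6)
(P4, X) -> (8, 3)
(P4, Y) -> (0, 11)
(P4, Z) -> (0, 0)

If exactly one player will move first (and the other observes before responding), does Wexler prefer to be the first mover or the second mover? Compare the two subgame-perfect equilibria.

second

If Vantage leads: Wexler's best replies are P1→Z, P2→W, P3→W, P4→Y; Vantage's induced payoffs 6, 7, 9, 0; outcome (P3, W), payoffs (9, 12).
If Wexler leads: Vantage's best replies are W→P1, X→P3, Y→P3, Z→P1; Wexler's induced payoffs 2, 10, 7, 8; outcome (P3, X), payoffs (11, 10).
Wexler gets 10 moving first and 12 moving second, so Wexler prefers to move second.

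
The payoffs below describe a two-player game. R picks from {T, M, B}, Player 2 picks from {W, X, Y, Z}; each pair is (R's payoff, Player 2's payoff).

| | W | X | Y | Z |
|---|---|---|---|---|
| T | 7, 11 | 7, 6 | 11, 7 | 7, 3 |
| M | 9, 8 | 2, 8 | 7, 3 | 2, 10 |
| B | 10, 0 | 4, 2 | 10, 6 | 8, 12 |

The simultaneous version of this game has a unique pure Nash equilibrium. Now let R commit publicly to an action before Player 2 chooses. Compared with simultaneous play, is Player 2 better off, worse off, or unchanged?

unchanged

Solve by backward induction (R leads).
- T: Player 2 compares 11, 6, 7, 3 and picks W; R would get 7.
- M: Player 2 compares 8, 8, 3, 10 and picks Z; R would get 2.
- B: Player 2 compares 0, 2, 6, 12 and picks Z; R would get 8.
R's induced payoffs are 7, 2, 8, so R commits to B. Subgame-perfect outcome: (B, Z) with payoffs (8, 12).
Under simultaneous play:
R's best replies: W→B; X→T; Y→T; Z→B.
Player 2's best replies: T→W; M→Z; B→Z.
Only (B, Z) has each player best-responding; Nash payoffs (8, 12).
Player 2 earns 12 sequentially versus 12 at the Nash outcome: unchanged.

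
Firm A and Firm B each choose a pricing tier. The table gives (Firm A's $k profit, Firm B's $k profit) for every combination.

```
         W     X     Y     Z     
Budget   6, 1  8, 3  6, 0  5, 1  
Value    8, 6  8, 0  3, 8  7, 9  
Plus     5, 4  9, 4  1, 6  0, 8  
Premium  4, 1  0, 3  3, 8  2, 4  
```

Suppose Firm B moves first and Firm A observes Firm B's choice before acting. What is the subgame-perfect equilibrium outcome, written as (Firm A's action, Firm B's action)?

(Value, Z)

Work backward from Firm A's decision.
- W → Firm A plays Value (best of 6, 8, 5, 4); Firm B gets 6.
- X → Firm A plays Plus (best of 8, 8, 9, 0); Firm B gets 4.
- Y → Firm A plays Budget (best of 6, 3, 1, 3); Firm B gets 0.
- Z → Firm A plays Value (best of 5, 7, 0, 2); Firm B gets 9.
Among 6, 4, 0, 9, the best is 9 at Z. Subgame-perfect outcome: (Value, Z) with payoffs (7, 9).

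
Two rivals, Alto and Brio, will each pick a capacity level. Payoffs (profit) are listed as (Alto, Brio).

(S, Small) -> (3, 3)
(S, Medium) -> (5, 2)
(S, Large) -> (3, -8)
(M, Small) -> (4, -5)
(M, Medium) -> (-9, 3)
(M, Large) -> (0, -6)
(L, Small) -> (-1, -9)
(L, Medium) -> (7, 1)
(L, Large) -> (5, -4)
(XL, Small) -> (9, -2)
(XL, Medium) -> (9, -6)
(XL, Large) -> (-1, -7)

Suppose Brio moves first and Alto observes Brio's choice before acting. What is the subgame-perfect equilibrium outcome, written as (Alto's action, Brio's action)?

Backward induction with Brio moving first.
- Small → Alto plays XL (best of 3, 4, -1, 9); Brio gets -2.
- Medium → Alto plays XL (best of 5, -9, 7, 9); Brio gets -6.
- Large → Alto plays L (best of 3, 0, 5, -1); Brio gets -4.
Among -2, -6, -4, the best is -2 at Small. Subgame-perfect outcome: (XL, Small) with payoffs (9, -2).

(XL, Small)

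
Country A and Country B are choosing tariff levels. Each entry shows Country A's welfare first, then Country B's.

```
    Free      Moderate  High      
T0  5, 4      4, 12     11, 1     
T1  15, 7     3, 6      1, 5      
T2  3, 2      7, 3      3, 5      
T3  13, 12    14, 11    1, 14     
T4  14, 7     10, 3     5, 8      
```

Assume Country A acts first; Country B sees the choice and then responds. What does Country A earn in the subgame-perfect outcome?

15

Backward induction with Country A moving first.
- T0 → Country B plays Moderate (best of 4, 12, 1); Country A gets 4.
- T1 → Country B plays Free (best of 7, 6, 5); Country A gets 15.
- T2 → Country B plays High (best of 2, 3, 5); Country A gets 3.
- T3 → Country B plays High (best of 12, 11, 14); Country A gets 1.
- T4 → Country B plays High (best of 7, 3, 8); Country A gets 5.
Maximizing over 4, 15, 3, 1, 5, Country A chooses T1. Subgame-perfect outcome: (T1, Free) with payoffs (15, 7).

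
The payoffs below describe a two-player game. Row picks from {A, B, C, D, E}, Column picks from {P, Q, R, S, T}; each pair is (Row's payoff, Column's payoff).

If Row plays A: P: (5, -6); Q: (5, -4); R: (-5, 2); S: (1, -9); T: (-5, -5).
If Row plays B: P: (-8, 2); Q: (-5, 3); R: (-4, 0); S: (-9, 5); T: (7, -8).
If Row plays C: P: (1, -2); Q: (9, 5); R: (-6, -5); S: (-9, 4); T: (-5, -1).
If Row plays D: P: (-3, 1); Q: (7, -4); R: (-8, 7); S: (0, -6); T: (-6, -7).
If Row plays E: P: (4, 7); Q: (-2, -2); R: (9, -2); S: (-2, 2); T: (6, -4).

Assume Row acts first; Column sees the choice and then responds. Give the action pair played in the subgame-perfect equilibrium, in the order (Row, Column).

Solve by backward induction (Row leads).
- A → Column plays R (best of -6, -4, 2, -9, -5); Row gets -5.
- B → Column plays S (best of 2, 3, 0, 5, -8); Row gets -9.
- C → Column plays Q (best of -2, 5, -5, 4, -1); Row gets 9.
- D → Column plays R (best of 1, -4, 7, -6, -7); Row gets -8.
- E → Column plays P (best of 7, -2, -2, 2, -4); Row gets 4.
Maximizing over -5, -9, 9, -8, 4, Row chooses C. Subgame-perfect outcome: (C, Q) with payoffs (9, 5).

(C, Q)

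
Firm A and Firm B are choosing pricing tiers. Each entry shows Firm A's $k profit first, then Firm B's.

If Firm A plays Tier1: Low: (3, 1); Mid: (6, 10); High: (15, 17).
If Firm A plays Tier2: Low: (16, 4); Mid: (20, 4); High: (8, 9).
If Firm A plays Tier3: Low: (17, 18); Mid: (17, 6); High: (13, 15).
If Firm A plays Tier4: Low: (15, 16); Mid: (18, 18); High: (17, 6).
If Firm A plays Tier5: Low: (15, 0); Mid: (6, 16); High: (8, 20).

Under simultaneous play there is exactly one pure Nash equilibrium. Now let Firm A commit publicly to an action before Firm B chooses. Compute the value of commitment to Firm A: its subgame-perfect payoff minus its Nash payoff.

1

Backward induction with Firm A moving first.
- Tier1: BR = High, leader payoff 15.
- Tier2: BR = High, leader payoff 8.
- Tier3: BR = Low, leader payoff 17.
- Tier4: BR = Mid, leader payoff 18.
- Tier5: BR = High, leader payoff 8.
Among 15, 8, 17, 18, 8, the best is 18 at Tier4. Subgame-perfect outcome: (Tier4, Mid) with payoffs (18, 18).
Under simultaneous play:
Firm A's best replies: Low→Tier3; Mid→Tier2; High→Tier4.
Firm B's best replies: Tier1→High; Tier2→High; Tier3→Low; Tier4→Mid; Tier5→High.
The unique mutual best reply is (Tier3, Low), giving (17, 18).
Firm A's commitment gain: 18 − 17 = 1.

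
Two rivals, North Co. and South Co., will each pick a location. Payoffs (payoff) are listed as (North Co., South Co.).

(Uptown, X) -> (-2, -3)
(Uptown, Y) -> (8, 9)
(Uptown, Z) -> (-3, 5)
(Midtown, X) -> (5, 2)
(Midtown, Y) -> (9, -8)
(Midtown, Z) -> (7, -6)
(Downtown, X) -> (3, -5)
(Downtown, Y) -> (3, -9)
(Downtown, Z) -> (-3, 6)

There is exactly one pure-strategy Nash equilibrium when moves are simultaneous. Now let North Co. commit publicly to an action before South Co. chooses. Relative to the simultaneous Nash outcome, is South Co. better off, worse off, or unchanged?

Solve by backward induction (North Co. leads).
- Uptown: BR = Y, leader payoff 8.
- Midtown: BR = X, leader payoff 5.
- Downtown: BR = Z, leader payoff -3.
Among 8, 5, -3, the best is 8 at Uptown. Subgame-perfect outcome: (Uptown, Y) with payoffs (8, 9).
Under simultaneous play:
North Co.'s best replies: X→Midtown; Y→Midtown; Z→Midtown.
South Co.'s best replies: Uptown→Y; Midtown→X; Downtown→Z.
Only (Midtown, X) has each player best-responding; Nash payoffs (5, 2).
South Co. earns 9 sequentially versus 2 at the Nash outcome: better off.

better off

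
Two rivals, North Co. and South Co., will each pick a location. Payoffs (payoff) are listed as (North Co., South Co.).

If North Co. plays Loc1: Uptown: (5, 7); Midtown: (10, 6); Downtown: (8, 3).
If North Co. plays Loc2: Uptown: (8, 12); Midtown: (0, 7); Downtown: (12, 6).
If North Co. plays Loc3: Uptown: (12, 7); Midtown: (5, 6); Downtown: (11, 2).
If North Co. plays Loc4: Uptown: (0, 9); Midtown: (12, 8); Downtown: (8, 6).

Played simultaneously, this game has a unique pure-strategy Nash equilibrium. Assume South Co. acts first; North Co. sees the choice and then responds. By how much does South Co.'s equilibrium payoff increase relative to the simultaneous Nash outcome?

Work backward from North Co.'s decision.
- Uptown → North Co. plays Loc3 (best of 5, 8, 12, 0); South Co. gets 7.
- Midtown → North Co. plays Loc4 (best of 10, 0, 5, 12); South Co. gets 8.
- Downtown → North Co. plays Loc2 (best of 8, 12, 11, 8); South Co. gets 6.
Maximizing over 7, 8, 6, South Co. chooses Midtown. Subgame-perfect outcome: (Loc4, Midtown) with payoffs (12, 8).
Under simultaneous play:
North Co.'s best replies: Uptown→Loc3; Midtown→Loc4; Downtown→Loc2.
South Co.'s best replies: Loc1→Uptown; Loc2→Uptown; Loc3→Uptown; Loc4→Uptown.
The unique mutual best reply is (Loc3, Uptown), giving (12, 7).
South Co.'s commitment gain: 8 − 7 = 1.

1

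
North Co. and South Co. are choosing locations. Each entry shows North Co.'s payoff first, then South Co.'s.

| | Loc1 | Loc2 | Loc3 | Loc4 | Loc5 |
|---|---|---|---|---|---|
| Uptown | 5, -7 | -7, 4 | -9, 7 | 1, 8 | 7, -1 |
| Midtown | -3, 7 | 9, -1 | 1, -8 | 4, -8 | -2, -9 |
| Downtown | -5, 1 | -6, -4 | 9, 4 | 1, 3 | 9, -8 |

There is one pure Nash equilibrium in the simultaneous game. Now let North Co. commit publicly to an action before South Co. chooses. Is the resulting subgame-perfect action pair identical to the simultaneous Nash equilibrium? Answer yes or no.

Work backward from South Co.'s decision.
- Uptown → South Co. plays Loc4 (best of -7, 4, 7, 8, -1); North Co. gets 1.
- Midtown → South Co. plays Loc1 (best of 7, -1, -8, -8, -9); North Co. gets -3.
- Downtown → South Co. plays Loc3 (best of 1, -4, 4, 3, -8); North Co. gets 9.
Maximizing over 1, -3, 9, North Co. chooses Downtown. Subgame-perfect outcome: (Downtown, Loc3) with payoffs (9, 4).
For the simultaneous game, intersect best replies.
North Co.'s best replies: Loc1→Uptown; Loc2→Midtown; Loc3→Downtown; Loc4→Midtown; Loc5→Downtown.
South Co.'s best replies: Uptown→Loc4; Midtown→Loc1; Downtown→Loc3.
The unique mutual best reply is (Downtown, Loc3), giving (9, 4).
Sequential outcome (Downtown, Loc3) coincides with the Nash profile (Downtown, Loc3).

yes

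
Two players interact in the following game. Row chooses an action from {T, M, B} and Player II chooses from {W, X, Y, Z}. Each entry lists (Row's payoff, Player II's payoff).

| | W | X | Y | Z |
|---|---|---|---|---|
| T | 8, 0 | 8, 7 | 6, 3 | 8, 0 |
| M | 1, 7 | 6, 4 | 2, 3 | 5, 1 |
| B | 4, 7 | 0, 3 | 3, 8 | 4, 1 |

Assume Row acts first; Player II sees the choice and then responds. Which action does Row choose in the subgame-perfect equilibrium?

Solve by backward induction (Row leads).
- T: BR = X, leader payoff 8.
- M: BR = W, leader payoff 1.
- B: BR = Y, leader payoff 3.
Row's induced payoffs are 8, 1, 3, so Row commits to T. Subgame-perfect outcome: (T, X) with payoffs (8, 7).

T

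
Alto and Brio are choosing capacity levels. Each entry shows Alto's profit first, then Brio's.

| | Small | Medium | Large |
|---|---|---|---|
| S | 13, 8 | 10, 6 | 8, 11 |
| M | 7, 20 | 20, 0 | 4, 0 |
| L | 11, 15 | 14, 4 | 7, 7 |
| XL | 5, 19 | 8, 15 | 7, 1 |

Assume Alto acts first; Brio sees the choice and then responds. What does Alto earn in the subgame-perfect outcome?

11

Backward induction with Alto moving first.
- S: BR = Large, leader payoff 8.
- M: BR = Small, leader payoff 7.
- L: BR = Small, leader payoff 11.
- XL: BR = Small, leader payoff 5.
Among 8, 7, 11, 5, the best is 11 at L. Subgame-perfect outcome: (L, Small) with payoffs (11, 15).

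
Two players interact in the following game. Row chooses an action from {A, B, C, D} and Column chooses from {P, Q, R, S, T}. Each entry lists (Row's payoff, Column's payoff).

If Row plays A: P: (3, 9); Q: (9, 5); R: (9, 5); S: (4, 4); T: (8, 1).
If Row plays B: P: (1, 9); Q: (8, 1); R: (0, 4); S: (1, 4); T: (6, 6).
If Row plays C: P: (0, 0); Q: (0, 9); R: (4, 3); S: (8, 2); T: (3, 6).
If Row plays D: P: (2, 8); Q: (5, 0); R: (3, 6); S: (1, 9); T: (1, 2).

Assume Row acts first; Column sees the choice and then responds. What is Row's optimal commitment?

Work backward from Column's decision.
- A → Column plays P (best of 9, 5, 5, 4, 1); Row gets 3.
- B → Column plays P (best of 9, 1, 4, 4, 6); Row gets 1.
- C → Column plays Q (best of 0, 9, 3, 2, 6); Row gets 0.
- D → Column plays S (best of 8, 0, 6, 9, 2); Row gets 1.
Row's induced payoffs are 3, 1, 0, 1, so Row commits to A. Subgame-perfect outcome: (A, P) with payoffs (3, 9).

A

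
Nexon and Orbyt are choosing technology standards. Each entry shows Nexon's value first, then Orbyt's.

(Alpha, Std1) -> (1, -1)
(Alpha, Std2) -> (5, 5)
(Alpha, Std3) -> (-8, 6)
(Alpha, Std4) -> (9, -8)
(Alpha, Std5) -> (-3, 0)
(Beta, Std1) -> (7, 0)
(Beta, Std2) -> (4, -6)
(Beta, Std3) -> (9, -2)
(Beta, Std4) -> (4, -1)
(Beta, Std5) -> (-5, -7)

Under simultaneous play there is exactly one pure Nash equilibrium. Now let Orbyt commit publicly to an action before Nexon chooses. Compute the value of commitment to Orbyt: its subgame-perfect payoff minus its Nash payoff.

Solve by backward induction (Orbyt leads).
- Std1 → Nexon plays Beta (best of 1, 7); Orbyt gets 0.
- Std2 → Nexon plays Alpha (best of 5, 4); Orbyt gets 5.
- Std3 → Nexon plays Beta (best of -8, 9); Orbyt gets -2.
- Std4 → Nexon plays Alpha (best of 9, 4); Orbyt gets -8.
- Std5 → Nexon plays Alpha (best of -3, -5); Orbyt gets 0.
Orbyt's induced payoffs are 0, 5, -2, -8, 0, so Orbyt commits to Std2. Subgame-perfect outcome: (Alpha, Std2) with payoffs (5, 5).
For the simultaneous game, intersect best replies.
Nexon's best replies: Std1→Beta; Std2→Alpha; Std3→Beta; Std4→Alpha; Std5→Alpha.
Orbyt's best replies: Alpha→Std3; Beta→Std1.
The unique mutual best reply is (Beta, Std1), giving (7, 0).
Orbyt's commitment gain: 5 − 0 = 5.

5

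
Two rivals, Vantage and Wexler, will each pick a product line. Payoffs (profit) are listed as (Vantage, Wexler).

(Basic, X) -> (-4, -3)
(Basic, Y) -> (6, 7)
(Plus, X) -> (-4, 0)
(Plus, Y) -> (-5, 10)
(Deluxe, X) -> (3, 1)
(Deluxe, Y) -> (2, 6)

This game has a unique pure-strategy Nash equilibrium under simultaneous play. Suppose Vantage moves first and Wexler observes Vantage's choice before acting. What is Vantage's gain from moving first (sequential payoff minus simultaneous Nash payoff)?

0

Backward induction with Vantage moving first.
- Basic → Wexler plays Y (best of -3, 7); Vantage gets 6.
- Plus → Wexler plays Y (best of 0, 10); Vantage gets -5.
- Deluxe → Wexler plays Y (best of 1, 6); Vantage gets 2.
Among 6, -5, 2, the best is 6 at Basic. Subgame-perfect outcome: (Basic, Y) with payoffs (6, 7).
Now find the simultaneous Nash equilibrium.
Vantage's best replies: X→Deluxe; Y→Basic.
Wexler's best replies: Basic→Y; Plus→Y; Deluxe→Y.
The unique mutual best reply is (Basic, Y), giving (6, 7).
Vantage's commitment gain: 6 − 6 = 0.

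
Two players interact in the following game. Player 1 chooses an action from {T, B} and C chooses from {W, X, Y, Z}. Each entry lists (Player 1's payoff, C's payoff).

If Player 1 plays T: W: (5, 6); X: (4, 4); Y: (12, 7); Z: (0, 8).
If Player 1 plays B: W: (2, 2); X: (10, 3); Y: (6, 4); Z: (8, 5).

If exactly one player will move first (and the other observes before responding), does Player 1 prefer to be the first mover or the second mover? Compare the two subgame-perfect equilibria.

If Player 1 leads: C's best replies are T→Z, B→Z; Player 1's induced payoffs 0, 8; outcome (B, Z), payoffs (8, 5).
If C leads: Player 1's best replies are W→T, X→B, Y→T, Z→B; C's induced payoffs 6, 3, 7, 5; outcome (T, Y), payoffs (12, 7).
Player 1 gets 8 moving first and 12 moving second, so Player 1 prefers to move second.

second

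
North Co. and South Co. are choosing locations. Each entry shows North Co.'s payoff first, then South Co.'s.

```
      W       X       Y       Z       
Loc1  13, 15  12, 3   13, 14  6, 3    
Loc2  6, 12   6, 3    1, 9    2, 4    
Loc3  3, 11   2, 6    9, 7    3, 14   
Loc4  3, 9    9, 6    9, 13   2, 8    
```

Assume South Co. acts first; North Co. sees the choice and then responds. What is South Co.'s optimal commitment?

Solve by backward induction (South Co. leads).
- W → North Co. plays Loc1 (best of 13, 6, 3, 3); South Co. gets 15.
- X → North Co. plays Loc1 (best of 12, 6, 2, 9); South Co. gets 3.
- Y → North Co. plays Loc1 (best of 13, 1, 9, 9); South Co. gets 14.
- Z → North Co. plays Loc1 (best of 6, 2, 3, 2); South Co. gets 3.
Maximizing over 15, 3, 14, 3, South Co. chooses W. Subgame-perfect outcome: (Loc1, W) with payoffs (13, 15).

W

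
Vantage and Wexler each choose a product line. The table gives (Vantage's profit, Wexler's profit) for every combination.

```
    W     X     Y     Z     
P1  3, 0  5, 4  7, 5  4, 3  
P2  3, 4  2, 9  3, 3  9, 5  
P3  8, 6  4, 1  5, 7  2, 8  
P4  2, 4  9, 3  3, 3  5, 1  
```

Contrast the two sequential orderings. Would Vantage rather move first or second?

If Vantage leads: Wexler's best replies are P1→Y, P2→X, P3→Z, P4→W; Vantage's induced payoffs 7, 2, 2, 2; outcome (P1, Y), payoffs (7, 5).
If Wexler leads: Vantage's best replies are W→P3, X→P4, Y→P1, Z→P2; Wexler's induced payoffs 6, 3, 5, 5; outcome (P3, W), payoffs (8, 6).
Vantage gets 7 moving first and 8 moving second, so Vantage prefers to move second.

second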